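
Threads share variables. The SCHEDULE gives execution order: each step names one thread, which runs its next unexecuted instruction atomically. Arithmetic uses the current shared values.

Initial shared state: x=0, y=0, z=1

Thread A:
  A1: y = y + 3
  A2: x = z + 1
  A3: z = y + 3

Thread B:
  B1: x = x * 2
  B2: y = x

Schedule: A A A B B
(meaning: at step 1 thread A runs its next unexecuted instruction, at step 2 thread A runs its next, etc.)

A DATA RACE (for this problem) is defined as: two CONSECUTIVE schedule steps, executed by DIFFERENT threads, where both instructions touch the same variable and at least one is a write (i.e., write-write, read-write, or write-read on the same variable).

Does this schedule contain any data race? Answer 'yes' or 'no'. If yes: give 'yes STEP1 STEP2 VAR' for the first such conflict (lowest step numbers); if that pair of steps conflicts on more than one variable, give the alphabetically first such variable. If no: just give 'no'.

Steps 1,2: same thread (A). No race.
Steps 2,3: same thread (A). No race.
Steps 3,4: A(r=y,w=z) vs B(r=x,w=x). No conflict.
Steps 4,5: same thread (B). No race.

Answer: no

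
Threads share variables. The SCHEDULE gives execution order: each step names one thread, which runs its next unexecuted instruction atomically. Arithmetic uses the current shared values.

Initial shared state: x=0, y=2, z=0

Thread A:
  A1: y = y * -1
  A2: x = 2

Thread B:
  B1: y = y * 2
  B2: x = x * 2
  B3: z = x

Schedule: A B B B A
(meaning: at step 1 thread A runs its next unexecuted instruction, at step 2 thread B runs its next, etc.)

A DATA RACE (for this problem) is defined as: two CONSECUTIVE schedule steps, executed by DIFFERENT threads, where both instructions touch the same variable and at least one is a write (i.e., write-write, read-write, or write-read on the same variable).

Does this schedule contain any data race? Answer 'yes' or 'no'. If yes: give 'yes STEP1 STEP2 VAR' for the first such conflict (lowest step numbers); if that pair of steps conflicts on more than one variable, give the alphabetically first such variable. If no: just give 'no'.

Steps 1,2: A(y = y * -1) vs B(y = y * 2). RACE on y (W-W).
Steps 2,3: same thread (B). No race.
Steps 3,4: same thread (B). No race.
Steps 4,5: B(z = x) vs A(x = 2). RACE on x (R-W).
First conflict at steps 1,2.

Answer: yes 1 2 y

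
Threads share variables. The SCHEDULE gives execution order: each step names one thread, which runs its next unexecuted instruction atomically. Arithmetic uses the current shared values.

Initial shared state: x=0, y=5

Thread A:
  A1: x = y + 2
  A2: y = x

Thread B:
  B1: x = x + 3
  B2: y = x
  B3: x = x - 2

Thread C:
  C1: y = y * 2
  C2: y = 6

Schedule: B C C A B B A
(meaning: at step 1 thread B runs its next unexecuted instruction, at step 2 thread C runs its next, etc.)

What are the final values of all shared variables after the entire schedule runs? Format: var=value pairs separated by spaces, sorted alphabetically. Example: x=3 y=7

Answer: x=6 y=6

Derivation:
Step 1: thread B executes B1 (x = x + 3). Shared: x=3 y=5. PCs: A@0 B@1 C@0
Step 2: thread C executes C1 (y = y * 2). Shared: x=3 y=10. PCs: A@0 B@1 C@1
Step 3: thread C executes C2 (y = 6). Shared: x=3 y=6. PCs: A@0 B@1 C@2
Step 4: thread A executes A1 (x = y + 2). Shared: x=8 y=6. PCs: A@1 B@1 C@2
Step 5: thread B executes B2 (y = x). Shared: x=8 y=8. PCs: A@1 B@2 C@2
Step 6: thread B executes B3 (x = x - 2). Shared: x=6 y=8. PCs: A@1 B@3 C@2
Step 7: thread A executes A2 (y = x). Shared: x=6 y=6. PCs: A@2 B@3 C@2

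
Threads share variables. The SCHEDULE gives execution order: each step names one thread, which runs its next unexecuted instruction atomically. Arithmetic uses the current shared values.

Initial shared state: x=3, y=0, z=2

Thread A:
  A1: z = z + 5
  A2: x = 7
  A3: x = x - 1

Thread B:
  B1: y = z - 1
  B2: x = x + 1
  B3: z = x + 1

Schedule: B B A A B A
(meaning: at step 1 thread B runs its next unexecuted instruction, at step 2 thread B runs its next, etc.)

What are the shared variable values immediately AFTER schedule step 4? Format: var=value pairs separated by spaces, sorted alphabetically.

Answer: x=7 y=1 z=7

Derivation:
Step 1: thread B executes B1 (y = z - 1). Shared: x=3 y=1 z=2. PCs: A@0 B@1
Step 2: thread B executes B2 (x = x + 1). Shared: x=4 y=1 z=2. PCs: A@0 B@2
Step 3: thread A executes A1 (z = z + 5). Shared: x=4 y=1 z=7. PCs: A@1 B@2
Step 4: thread A executes A2 (x = 7). Shared: x=7 y=1 z=7. PCs: A@2 B@2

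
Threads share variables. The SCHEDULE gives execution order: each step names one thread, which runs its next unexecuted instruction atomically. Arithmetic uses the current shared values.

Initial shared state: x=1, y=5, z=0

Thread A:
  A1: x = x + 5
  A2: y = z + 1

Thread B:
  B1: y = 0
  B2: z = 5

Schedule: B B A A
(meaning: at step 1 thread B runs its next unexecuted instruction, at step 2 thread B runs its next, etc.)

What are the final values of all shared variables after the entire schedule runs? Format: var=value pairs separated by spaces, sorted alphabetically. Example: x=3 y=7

Step 1: thread B executes B1 (y = 0). Shared: x=1 y=0 z=0. PCs: A@0 B@1
Step 2: thread B executes B2 (z = 5). Shared: x=1 y=0 z=5. PCs: A@0 B@2
Step 3: thread A executes A1 (x = x + 5). Shared: x=6 y=0 z=5. PCs: A@1 B@2
Step 4: thread A executes A2 (y = z + 1). Shared: x=6 y=6 z=5. PCs: A@2 B@2

Answer: x=6 y=6 z=5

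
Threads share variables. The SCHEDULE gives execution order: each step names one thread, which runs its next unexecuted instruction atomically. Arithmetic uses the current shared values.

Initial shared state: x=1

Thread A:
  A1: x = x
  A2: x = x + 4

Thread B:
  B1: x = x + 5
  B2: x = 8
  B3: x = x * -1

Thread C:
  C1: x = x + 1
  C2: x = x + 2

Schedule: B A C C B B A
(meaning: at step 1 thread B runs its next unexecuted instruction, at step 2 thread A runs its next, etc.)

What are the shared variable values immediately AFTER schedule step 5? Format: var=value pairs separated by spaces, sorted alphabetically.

Step 1: thread B executes B1 (x = x + 5). Shared: x=6. PCs: A@0 B@1 C@0
Step 2: thread A executes A1 (x = x). Shared: x=6. PCs: A@1 B@1 C@0
Step 3: thread C executes C1 (x = x + 1). Shared: x=7. PCs: A@1 B@1 C@1
Step 4: thread C executes C2 (x = x + 2). Shared: x=9. PCs: A@1 B@1 C@2
Step 5: thread B executes B2 (x = 8). Shared: x=8. PCs: A@1 B@2 C@2

Answer: x=8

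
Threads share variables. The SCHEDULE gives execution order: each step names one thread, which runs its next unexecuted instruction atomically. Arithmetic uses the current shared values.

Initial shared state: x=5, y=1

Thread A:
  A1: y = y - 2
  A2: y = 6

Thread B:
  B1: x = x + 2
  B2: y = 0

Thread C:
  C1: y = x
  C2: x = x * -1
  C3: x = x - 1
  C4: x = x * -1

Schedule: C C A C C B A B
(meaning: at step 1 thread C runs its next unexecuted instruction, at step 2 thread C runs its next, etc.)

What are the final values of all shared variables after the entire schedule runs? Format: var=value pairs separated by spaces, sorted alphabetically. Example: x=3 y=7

Answer: x=8 y=0

Derivation:
Step 1: thread C executes C1 (y = x). Shared: x=5 y=5. PCs: A@0 B@0 C@1
Step 2: thread C executes C2 (x = x * -1). Shared: x=-5 y=5. PCs: A@0 B@0 C@2
Step 3: thread A executes A1 (y = y - 2). Shared: x=-5 y=3. PCs: A@1 B@0 C@2
Step 4: thread C executes C3 (x = x - 1). Shared: x=-6 y=3. PCs: A@1 B@0 C@3
Step 5: thread C executes C4 (x = x * -1). Shared: x=6 y=3. PCs: A@1 B@0 C@4
Step 6: thread B executes B1 (x = x + 2). Shared: x=8 y=3. PCs: A@1 B@1 C@4
Step 7: thread A executes A2 (y = 6). Shared: x=8 y=6. PCs: A@2 B@1 C@4
Step 8: thread B executes B2 (y = 0). Shared: x=8 y=0. PCs: A@2 B@2 C@4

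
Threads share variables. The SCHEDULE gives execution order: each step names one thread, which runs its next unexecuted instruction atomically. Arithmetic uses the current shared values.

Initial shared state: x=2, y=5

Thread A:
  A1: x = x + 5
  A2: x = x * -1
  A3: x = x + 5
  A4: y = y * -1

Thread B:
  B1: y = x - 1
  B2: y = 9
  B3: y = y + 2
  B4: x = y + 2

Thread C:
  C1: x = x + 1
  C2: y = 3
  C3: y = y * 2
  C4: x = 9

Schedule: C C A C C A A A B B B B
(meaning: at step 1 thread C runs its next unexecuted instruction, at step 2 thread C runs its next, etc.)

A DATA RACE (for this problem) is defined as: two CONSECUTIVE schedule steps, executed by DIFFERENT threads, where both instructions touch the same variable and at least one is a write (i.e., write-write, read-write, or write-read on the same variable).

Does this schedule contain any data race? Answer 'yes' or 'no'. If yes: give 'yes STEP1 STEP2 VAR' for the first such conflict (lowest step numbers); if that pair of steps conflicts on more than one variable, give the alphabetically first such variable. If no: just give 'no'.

Answer: yes 5 6 x

Derivation:
Steps 1,2: same thread (C). No race.
Steps 2,3: C(r=-,w=y) vs A(r=x,w=x). No conflict.
Steps 3,4: A(r=x,w=x) vs C(r=y,w=y). No conflict.
Steps 4,5: same thread (C). No race.
Steps 5,6: C(x = 9) vs A(x = x * -1). RACE on x (W-W).
Steps 6,7: same thread (A). No race.
Steps 7,8: same thread (A). No race.
Steps 8,9: A(y = y * -1) vs B(y = x - 1). RACE on y (W-W).
Steps 9,10: same thread (B). No race.
Steps 10,11: same thread (B). No race.
Steps 11,12: same thread (B). No race.
First conflict at steps 5,6.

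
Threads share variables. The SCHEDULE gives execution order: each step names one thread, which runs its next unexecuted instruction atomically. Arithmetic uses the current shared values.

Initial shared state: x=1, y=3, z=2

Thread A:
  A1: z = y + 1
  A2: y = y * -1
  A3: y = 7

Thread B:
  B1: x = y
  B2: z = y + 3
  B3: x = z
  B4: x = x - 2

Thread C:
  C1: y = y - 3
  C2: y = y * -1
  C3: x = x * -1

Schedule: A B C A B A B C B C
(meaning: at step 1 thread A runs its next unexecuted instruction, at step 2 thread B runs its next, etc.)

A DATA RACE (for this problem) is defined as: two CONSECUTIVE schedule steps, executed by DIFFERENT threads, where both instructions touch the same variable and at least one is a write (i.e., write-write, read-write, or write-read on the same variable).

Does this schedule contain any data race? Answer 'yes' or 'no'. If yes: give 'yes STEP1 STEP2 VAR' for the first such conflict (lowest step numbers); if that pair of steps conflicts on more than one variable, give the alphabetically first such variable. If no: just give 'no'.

Steps 1,2: A(r=y,w=z) vs B(r=y,w=x). No conflict.
Steps 2,3: B(x = y) vs C(y = y - 3). RACE on y (R-W).
Steps 3,4: C(y = y - 3) vs A(y = y * -1). RACE on y (W-W).
Steps 4,5: A(y = y * -1) vs B(z = y + 3). RACE on y (W-R).
Steps 5,6: B(z = y + 3) vs A(y = 7). RACE on y (R-W).
Steps 6,7: A(r=-,w=y) vs B(r=z,w=x). No conflict.
Steps 7,8: B(r=z,w=x) vs C(r=y,w=y). No conflict.
Steps 8,9: C(r=y,w=y) vs B(r=x,w=x). No conflict.
Steps 9,10: B(x = x - 2) vs C(x = x * -1). RACE on x (W-W).
First conflict at steps 2,3.

Answer: yes 2 3 y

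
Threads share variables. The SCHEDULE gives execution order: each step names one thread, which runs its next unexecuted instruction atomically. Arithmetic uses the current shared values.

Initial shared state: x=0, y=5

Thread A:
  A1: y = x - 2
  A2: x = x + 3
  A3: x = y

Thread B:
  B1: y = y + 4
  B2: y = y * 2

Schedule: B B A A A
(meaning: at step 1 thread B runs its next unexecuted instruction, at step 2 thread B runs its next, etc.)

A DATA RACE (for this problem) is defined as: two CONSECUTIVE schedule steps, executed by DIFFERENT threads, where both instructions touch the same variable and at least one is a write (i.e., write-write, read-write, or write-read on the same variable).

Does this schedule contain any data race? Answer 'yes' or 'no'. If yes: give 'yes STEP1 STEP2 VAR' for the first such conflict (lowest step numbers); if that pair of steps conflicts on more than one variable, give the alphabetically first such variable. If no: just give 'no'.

Steps 1,2: same thread (B). No race.
Steps 2,3: B(y = y * 2) vs A(y = x - 2). RACE on y (W-W).
Steps 3,4: same thread (A). No race.
Steps 4,5: same thread (A). No race.
First conflict at steps 2,3.

Answer: yes 2 3 y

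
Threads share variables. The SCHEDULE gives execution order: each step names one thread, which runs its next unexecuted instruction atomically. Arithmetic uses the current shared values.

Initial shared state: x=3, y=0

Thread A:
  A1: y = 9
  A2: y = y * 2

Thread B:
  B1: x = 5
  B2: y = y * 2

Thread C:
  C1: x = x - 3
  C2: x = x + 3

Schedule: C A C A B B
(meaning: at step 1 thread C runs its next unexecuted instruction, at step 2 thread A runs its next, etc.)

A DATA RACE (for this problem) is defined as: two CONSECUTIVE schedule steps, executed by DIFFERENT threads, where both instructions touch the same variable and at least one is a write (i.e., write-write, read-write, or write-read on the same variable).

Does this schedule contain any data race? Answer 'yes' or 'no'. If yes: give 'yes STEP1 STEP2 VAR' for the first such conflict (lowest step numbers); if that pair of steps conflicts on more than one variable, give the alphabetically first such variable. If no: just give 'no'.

Answer: no

Derivation:
Steps 1,2: C(r=x,w=x) vs A(r=-,w=y). No conflict.
Steps 2,3: A(r=-,w=y) vs C(r=x,w=x). No conflict.
Steps 3,4: C(r=x,w=x) vs A(r=y,w=y). No conflict.
Steps 4,5: A(r=y,w=y) vs B(r=-,w=x). No conflict.
Steps 5,6: same thread (B). No race.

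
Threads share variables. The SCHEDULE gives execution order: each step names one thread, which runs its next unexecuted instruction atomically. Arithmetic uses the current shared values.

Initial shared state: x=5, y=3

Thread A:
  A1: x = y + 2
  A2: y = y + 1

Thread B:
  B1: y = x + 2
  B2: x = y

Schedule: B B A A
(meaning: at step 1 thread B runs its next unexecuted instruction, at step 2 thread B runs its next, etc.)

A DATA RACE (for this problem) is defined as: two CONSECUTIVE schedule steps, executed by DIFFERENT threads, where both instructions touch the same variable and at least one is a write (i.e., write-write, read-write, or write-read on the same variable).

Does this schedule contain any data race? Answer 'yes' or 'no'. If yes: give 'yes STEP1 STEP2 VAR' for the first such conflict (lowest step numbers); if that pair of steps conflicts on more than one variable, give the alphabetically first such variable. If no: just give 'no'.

Steps 1,2: same thread (B). No race.
Steps 2,3: B(x = y) vs A(x = y + 2). RACE on x (W-W).
Steps 3,4: same thread (A). No race.
First conflict at steps 2,3.

Answer: yes 2 3 x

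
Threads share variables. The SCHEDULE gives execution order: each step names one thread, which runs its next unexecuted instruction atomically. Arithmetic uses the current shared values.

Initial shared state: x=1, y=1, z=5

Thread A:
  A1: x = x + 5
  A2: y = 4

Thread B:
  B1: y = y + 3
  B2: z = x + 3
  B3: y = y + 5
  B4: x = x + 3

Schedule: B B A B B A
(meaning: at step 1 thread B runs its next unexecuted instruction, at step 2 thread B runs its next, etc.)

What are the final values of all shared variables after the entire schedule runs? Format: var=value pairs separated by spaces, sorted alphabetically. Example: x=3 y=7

Answer: x=9 y=4 z=4

Derivation:
Step 1: thread B executes B1 (y = y + 3). Shared: x=1 y=4 z=5. PCs: A@0 B@1
Step 2: thread B executes B2 (z = x + 3). Shared: x=1 y=4 z=4. PCs: A@0 B@2
Step 3: thread A executes A1 (x = x + 5). Shared: x=6 y=4 z=4. PCs: A@1 B@2
Step 4: thread B executes B3 (y = y + 5). Shared: x=6 y=9 z=4. PCs: A@1 B@3
Step 5: thread B executes B4 (x = x + 3). Shared: x=9 y=9 z=4. PCs: A@1 B@4
Step 6: thread A executes A2 (y = 4). Shared: x=9 y=4 z=4. PCs: A@2 B@4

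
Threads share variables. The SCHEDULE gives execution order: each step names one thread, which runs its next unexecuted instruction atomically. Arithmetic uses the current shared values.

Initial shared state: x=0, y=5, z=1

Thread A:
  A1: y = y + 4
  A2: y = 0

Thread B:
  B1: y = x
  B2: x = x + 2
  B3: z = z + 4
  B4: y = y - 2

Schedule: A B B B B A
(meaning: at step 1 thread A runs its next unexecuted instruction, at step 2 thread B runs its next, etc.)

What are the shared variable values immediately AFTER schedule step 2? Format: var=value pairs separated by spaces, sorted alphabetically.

Answer: x=0 y=0 z=1

Derivation:
Step 1: thread A executes A1 (y = y + 4). Shared: x=0 y=9 z=1. PCs: A@1 B@0
Step 2: thread B executes B1 (y = x). Shared: x=0 y=0 z=1. PCs: A@1 B@1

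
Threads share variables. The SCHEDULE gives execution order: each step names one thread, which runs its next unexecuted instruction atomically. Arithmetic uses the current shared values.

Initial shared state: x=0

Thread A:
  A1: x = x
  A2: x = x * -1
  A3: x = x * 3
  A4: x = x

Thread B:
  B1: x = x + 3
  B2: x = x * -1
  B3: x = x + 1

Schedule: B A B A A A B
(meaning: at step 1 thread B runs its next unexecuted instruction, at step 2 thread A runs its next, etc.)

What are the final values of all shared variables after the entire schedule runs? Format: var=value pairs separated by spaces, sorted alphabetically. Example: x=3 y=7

Answer: x=10

Derivation:
Step 1: thread B executes B1 (x = x + 3). Shared: x=3. PCs: A@0 B@1
Step 2: thread A executes A1 (x = x). Shared: x=3. PCs: A@1 B@1
Step 3: thread B executes B2 (x = x * -1). Shared: x=-3. PCs: A@1 B@2
Step 4: thread A executes A2 (x = x * -1). Shared: x=3. PCs: A@2 B@2
Step 5: thread A executes A3 (x = x * 3). Shared: x=9. PCs: A@3 B@2
Step 6: thread A executes A4 (x = x). Shared: x=9. PCs: A@4 B@2
Step 7: thread B executes B3 (x = x + 1). Shared: x=10. PCs: A@4 B@3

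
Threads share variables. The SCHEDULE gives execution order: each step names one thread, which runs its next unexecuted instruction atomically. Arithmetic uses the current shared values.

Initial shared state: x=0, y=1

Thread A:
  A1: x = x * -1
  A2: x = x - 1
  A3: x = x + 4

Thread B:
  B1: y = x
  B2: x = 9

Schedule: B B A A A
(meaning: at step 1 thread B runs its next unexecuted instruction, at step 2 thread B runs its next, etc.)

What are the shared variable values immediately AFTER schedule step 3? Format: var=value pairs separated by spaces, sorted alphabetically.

Step 1: thread B executes B1 (y = x). Shared: x=0 y=0. PCs: A@0 B@1
Step 2: thread B executes B2 (x = 9). Shared: x=9 y=0. PCs: A@0 B@2
Step 3: thread A executes A1 (x = x * -1). Shared: x=-9 y=0. PCs: A@1 B@2

Answer: x=-9 y=0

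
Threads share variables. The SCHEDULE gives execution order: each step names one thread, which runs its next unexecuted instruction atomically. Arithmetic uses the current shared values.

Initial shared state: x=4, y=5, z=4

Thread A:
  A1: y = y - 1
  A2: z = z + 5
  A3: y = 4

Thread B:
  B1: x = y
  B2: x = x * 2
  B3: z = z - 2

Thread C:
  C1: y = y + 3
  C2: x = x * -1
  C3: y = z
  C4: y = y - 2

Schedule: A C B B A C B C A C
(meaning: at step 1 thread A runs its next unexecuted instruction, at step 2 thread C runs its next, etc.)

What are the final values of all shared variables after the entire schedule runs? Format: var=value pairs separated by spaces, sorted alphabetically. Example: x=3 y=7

Answer: x=-14 y=2 z=7

Derivation:
Step 1: thread A executes A1 (y = y - 1). Shared: x=4 y=4 z=4. PCs: A@1 B@0 C@0
Step 2: thread C executes C1 (y = y + 3). Shared: x=4 y=7 z=4. PCs: A@1 B@0 C@1
Step 3: thread B executes B1 (x = y). Shared: x=7 y=7 z=4. PCs: A@1 B@1 C@1
Step 4: thread B executes B2 (x = x * 2). Shared: x=14 y=7 z=4. PCs: A@1 B@2 C@1
Step 5: thread A executes A2 (z = z + 5). Shared: x=14 y=7 z=9. PCs: A@2 B@2 C@1
Step 6: thread C executes C2 (x = x * -1). Shared: x=-14 y=7 z=9. PCs: A@2 B@2 C@2
Step 7: thread B executes B3 (z = z - 2). Shared: x=-14 y=7 z=7. PCs: A@2 B@3 C@2
Step 8: thread C executes C3 (y = z). Shared: x=-14 y=7 z=7. PCs: A@2 B@3 C@3
Step 9: thread A executes A3 (y = 4). Shared: x=-14 y=4 z=7. PCs: A@3 B@3 C@3
Step 10: thread C executes C4 (y = y - 2). Shared: x=-14 y=2 z=7. PCs: A@3 B@3 C@4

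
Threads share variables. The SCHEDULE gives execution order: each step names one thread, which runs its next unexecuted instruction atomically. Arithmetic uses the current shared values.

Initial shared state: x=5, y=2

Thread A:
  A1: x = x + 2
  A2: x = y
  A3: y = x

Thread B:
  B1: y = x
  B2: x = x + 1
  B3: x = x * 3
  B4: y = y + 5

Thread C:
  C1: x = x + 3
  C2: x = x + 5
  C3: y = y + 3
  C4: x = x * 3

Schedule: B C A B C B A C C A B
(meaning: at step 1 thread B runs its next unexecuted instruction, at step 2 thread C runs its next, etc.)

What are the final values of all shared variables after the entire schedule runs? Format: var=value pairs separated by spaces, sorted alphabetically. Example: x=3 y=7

Step 1: thread B executes B1 (y = x). Shared: x=5 y=5. PCs: A@0 B@1 C@0
Step 2: thread C executes C1 (x = x + 3). Shared: x=8 y=5. PCs: A@0 B@1 C@1
Step 3: thread A executes A1 (x = x + 2). Shared: x=10 y=5. PCs: A@1 B@1 C@1
Step 4: thread B executes B2 (x = x + 1). Shared: x=11 y=5. PCs: A@1 B@2 C@1
Step 5: thread C executes C2 (x = x + 5). Shared: x=16 y=5. PCs: A@1 B@2 C@2
Step 6: thread B executes B3 (x = x * 3). Shared: x=48 y=5. PCs: A@1 B@3 C@2
Step 7: thread A executes A2 (x = y). Shared: x=5 y=5. PCs: A@2 B@3 C@2
Step 8: thread C executes C3 (y = y + 3). Shared: x=5 y=8. PCs: A@2 B@3 C@3
Step 9: thread C executes C4 (x = x * 3). Shared: x=15 y=8. PCs: A@2 B@3 C@4
Step 10: thread A executes A3 (y = x). Shared: x=15 y=15. PCs: A@3 B@3 C@4
Step 11: thread B executes B4 (y = y + 5). Shared: x=15 y=20. PCs: A@3 B@4 C@4

Answer: x=15 y=20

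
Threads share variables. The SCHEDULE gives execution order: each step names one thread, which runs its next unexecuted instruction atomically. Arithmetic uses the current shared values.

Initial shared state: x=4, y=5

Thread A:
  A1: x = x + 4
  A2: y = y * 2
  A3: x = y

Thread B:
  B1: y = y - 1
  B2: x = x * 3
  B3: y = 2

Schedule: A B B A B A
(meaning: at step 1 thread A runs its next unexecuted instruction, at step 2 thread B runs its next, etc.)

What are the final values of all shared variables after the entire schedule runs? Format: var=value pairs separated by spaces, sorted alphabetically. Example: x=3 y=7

Answer: x=2 y=2

Derivation:
Step 1: thread A executes A1 (x = x + 4). Shared: x=8 y=5. PCs: A@1 B@0
Step 2: thread B executes B1 (y = y - 1). Shared: x=8 y=4. PCs: A@1 B@1
Step 3: thread B executes B2 (x = x * 3). Shared: x=24 y=4. PCs: A@1 B@2
Step 4: thread A executes A2 (y = y * 2). Shared: x=24 y=8. PCs: A@2 B@2
Step 5: thread B executes B3 (y = 2). Shared: x=24 y=2. PCs: A@2 B@3
Step 6: thread A executes A3 (x = y). Shared: x=2 y=2. PCs: A@3 B@3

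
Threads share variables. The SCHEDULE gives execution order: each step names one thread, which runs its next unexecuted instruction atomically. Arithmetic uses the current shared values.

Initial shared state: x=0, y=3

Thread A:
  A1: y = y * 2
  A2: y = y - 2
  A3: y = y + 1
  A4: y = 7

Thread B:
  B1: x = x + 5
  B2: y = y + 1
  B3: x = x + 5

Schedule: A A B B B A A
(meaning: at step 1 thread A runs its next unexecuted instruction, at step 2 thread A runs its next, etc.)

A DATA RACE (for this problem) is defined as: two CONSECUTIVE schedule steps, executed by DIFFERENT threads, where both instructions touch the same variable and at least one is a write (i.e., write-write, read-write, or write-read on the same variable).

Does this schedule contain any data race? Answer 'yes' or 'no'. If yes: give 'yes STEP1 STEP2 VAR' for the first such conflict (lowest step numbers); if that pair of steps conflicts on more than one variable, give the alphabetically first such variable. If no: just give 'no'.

Steps 1,2: same thread (A). No race.
Steps 2,3: A(r=y,w=y) vs B(r=x,w=x). No conflict.
Steps 3,4: same thread (B). No race.
Steps 4,5: same thread (B). No race.
Steps 5,6: B(r=x,w=x) vs A(r=y,w=y). No conflict.
Steps 6,7: same thread (A). No race.

Answer: no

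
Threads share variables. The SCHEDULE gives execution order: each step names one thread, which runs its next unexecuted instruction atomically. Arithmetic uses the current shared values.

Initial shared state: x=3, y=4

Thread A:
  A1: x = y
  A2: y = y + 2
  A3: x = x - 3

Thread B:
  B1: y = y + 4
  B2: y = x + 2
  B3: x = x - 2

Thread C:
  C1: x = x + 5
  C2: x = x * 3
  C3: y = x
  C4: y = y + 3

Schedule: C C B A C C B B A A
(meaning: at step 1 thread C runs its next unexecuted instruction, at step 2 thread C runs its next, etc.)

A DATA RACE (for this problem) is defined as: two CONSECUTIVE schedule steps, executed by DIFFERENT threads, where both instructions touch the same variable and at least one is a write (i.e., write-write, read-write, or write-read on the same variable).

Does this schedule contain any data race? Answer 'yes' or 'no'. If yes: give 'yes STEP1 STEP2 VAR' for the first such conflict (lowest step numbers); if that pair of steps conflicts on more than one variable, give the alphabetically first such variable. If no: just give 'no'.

Steps 1,2: same thread (C). No race.
Steps 2,3: C(r=x,w=x) vs B(r=y,w=y). No conflict.
Steps 3,4: B(y = y + 4) vs A(x = y). RACE on y (W-R).
Steps 4,5: A(x = y) vs C(y = x). RACE on x (W-R), y (R-W). Multiple vars; alphabetically first is x.
Steps 5,6: same thread (C). No race.
Steps 6,7: C(y = y + 3) vs B(y = x + 2). RACE on y (W-W).
Steps 7,8: same thread (B). No race.
Steps 8,9: B(r=x,w=x) vs A(r=y,w=y). No conflict.
Steps 9,10: same thread (A). No race.
First conflict at steps 3,4.

Answer: yes 3 4 y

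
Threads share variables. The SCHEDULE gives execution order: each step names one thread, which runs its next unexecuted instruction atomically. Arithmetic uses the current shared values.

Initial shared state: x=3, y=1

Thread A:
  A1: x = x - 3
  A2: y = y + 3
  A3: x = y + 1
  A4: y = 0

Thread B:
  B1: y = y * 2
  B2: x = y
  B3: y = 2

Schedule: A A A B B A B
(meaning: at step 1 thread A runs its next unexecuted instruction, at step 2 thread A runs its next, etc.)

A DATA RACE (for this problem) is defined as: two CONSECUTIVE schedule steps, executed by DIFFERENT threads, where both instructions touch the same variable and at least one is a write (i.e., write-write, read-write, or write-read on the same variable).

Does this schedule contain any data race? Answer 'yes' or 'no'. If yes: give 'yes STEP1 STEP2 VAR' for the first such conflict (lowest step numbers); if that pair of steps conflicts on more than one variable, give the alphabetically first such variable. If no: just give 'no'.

Answer: yes 3 4 y

Derivation:
Steps 1,2: same thread (A). No race.
Steps 2,3: same thread (A). No race.
Steps 3,4: A(x = y + 1) vs B(y = y * 2). RACE on y (R-W).
Steps 4,5: same thread (B). No race.
Steps 5,6: B(x = y) vs A(y = 0). RACE on y (R-W).
Steps 6,7: A(y = 0) vs B(y = 2). RACE on y (W-W).
First conflict at steps 3,4.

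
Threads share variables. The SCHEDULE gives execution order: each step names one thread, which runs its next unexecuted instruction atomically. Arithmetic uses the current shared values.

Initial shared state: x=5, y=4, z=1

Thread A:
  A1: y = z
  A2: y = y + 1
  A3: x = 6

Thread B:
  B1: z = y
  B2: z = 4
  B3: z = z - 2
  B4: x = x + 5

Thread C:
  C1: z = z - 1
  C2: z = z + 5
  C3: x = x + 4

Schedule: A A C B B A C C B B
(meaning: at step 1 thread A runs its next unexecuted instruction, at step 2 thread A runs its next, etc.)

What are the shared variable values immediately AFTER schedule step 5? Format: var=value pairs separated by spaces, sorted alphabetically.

Step 1: thread A executes A1 (y = z). Shared: x=5 y=1 z=1. PCs: A@1 B@0 C@0
Step 2: thread A executes A2 (y = y + 1). Shared: x=5 y=2 z=1. PCs: A@2 B@0 C@0
Step 3: thread C executes C1 (z = z - 1). Shared: x=5 y=2 z=0. PCs: A@2 B@0 C@1
Step 4: thread B executes B1 (z = y). Shared: x=5 y=2 z=2. PCs: A@2 B@1 C@1
Step 5: thread B executes B2 (z = 4). Shared: x=5 y=2 z=4. PCs: A@2 B@2 C@1

Answer: x=5 y=2 z=4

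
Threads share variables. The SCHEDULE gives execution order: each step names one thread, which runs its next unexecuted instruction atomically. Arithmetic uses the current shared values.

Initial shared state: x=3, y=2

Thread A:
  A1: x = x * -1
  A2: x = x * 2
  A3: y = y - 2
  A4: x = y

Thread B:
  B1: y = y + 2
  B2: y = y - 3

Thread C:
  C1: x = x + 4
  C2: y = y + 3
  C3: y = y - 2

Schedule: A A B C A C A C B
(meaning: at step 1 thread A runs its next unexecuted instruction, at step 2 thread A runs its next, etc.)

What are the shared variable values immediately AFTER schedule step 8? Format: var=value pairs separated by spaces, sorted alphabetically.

Step 1: thread A executes A1 (x = x * -1). Shared: x=-3 y=2. PCs: A@1 B@0 C@0
Step 2: thread A executes A2 (x = x * 2). Shared: x=-6 y=2. PCs: A@2 B@0 C@0
Step 3: thread B executes B1 (y = y + 2). Shared: x=-6 y=4. PCs: A@2 B@1 C@0
Step 4: thread C executes C1 (x = x + 4). Shared: x=-2 y=4. PCs: A@2 B@1 C@1
Step 5: thread A executes A3 (y = y - 2). Shared: x=-2 y=2. PCs: A@3 B@1 C@1
Step 6: thread C executes C2 (y = y + 3). Shared: x=-2 y=5. PCs: A@3 B@1 C@2
Step 7: thread A executes A4 (x = y). Shared: x=5 y=5. PCs: A@4 B@1 C@2
Step 8: thread C executes C3 (y = y - 2). Shared: x=5 y=3. PCs: A@4 B@1 C@3

Answer: x=5 y=3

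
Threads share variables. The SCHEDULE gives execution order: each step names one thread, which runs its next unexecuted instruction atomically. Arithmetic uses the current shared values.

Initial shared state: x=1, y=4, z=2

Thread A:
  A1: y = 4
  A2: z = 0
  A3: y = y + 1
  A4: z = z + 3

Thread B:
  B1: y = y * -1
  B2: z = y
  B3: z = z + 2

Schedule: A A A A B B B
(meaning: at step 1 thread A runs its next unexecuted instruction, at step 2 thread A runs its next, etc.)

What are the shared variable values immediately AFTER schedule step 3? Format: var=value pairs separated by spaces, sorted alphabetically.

Step 1: thread A executes A1 (y = 4). Shared: x=1 y=4 z=2. PCs: A@1 B@0
Step 2: thread A executes A2 (z = 0). Shared: x=1 y=4 z=0. PCs: A@2 B@0
Step 3: thread A executes A3 (y = y + 1). Shared: x=1 y=5 z=0. PCs: A@3 B@0

Answer: x=1 y=5 z=0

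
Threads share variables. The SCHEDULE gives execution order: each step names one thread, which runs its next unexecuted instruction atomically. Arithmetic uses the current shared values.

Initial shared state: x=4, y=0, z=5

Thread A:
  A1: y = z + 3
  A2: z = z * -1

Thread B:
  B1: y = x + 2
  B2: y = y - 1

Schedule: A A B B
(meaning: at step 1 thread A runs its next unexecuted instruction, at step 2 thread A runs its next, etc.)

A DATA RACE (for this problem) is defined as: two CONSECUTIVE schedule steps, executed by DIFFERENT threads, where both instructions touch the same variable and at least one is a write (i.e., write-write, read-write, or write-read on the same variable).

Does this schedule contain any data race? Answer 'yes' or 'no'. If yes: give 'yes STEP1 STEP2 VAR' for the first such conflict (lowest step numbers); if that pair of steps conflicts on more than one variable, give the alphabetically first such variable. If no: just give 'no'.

Answer: no

Derivation:
Steps 1,2: same thread (A). No race.
Steps 2,3: A(r=z,w=z) vs B(r=x,w=y). No conflict.
Steps 3,4: same thread (B). No race.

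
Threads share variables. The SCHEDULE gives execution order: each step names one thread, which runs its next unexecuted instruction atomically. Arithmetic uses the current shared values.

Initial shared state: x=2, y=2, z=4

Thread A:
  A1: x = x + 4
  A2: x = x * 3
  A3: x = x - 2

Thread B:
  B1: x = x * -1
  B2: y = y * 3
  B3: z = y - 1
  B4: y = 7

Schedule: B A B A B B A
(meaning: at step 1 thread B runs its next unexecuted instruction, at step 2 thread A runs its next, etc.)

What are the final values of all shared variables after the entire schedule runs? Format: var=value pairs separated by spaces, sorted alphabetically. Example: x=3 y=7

Answer: x=4 y=7 z=5

Derivation:
Step 1: thread B executes B1 (x = x * -1). Shared: x=-2 y=2 z=4. PCs: A@0 B@1
Step 2: thread A executes A1 (x = x + 4). Shared: x=2 y=2 z=4. PCs: A@1 B@1
Step 3: thread B executes B2 (y = y * 3). Shared: x=2 y=6 z=4. PCs: A@1 B@2
Step 4: thread A executes A2 (x = x * 3). Shared: x=6 y=6 z=4. PCs: A@2 B@2
Step 5: thread B executes B3 (z = y - 1). Shared: x=6 y=6 z=5. PCs: A@2 B@3
Step 6: thread B executes B4 (y = 7). Shared: x=6 y=7 z=5. PCs: A@2 B@4
Step 7: thread A executes A3 (x = x - 2). Shared: x=4 y=7 z=5. PCs: A@3 B@4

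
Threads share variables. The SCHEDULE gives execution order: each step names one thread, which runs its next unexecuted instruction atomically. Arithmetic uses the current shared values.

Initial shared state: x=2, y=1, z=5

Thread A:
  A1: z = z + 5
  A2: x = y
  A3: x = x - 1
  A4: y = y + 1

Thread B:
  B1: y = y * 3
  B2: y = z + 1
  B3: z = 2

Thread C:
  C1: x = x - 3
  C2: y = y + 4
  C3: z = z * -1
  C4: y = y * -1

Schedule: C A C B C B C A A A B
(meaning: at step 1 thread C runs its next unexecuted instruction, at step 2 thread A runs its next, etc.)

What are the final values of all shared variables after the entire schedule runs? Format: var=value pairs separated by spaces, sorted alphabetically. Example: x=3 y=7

Answer: x=8 y=10 z=2

Derivation:
Step 1: thread C executes C1 (x = x - 3). Shared: x=-1 y=1 z=5. PCs: A@0 B@0 C@1
Step 2: thread A executes A1 (z = z + 5). Shared: x=-1 y=1 z=10. PCs: A@1 B@0 C@1
Step 3: thread C executes C2 (y = y + 4). Shared: x=-1 y=5 z=10. PCs: A@1 B@0 C@2
Step 4: thread B executes B1 (y = y * 3). Shared: x=-1 y=15 z=10. PCs: A@1 B@1 C@2
Step 5: thread C executes C3 (z = z * -1). Shared: x=-1 y=15 z=-10. PCs: A@1 B@1 C@3
Step 6: thread B executes B2 (y = z + 1). Shared: x=-1 y=-9 z=-10. PCs: A@1 B@2 C@3
Step 7: thread C executes C4 (y = y * -1). Shared: x=-1 y=9 z=-10. PCs: A@1 B@2 C@4
Step 8: thread A executes A2 (x = y). Shared: x=9 y=9 z=-10. PCs: A@2 B@2 C@4
Step 9: thread A executes A3 (x = x - 1). Shared: x=8 y=9 z=-10. PCs: A@3 B@2 C@4
Step 10: thread A executes A4 (y = y + 1). Shared: x=8 y=10 z=-10. PCs: A@4 B@2 C@4
Step 11: thread B executes B3 (z = 2). Shared: x=8 y=10 z=2. PCs: A@4 B@3 C@4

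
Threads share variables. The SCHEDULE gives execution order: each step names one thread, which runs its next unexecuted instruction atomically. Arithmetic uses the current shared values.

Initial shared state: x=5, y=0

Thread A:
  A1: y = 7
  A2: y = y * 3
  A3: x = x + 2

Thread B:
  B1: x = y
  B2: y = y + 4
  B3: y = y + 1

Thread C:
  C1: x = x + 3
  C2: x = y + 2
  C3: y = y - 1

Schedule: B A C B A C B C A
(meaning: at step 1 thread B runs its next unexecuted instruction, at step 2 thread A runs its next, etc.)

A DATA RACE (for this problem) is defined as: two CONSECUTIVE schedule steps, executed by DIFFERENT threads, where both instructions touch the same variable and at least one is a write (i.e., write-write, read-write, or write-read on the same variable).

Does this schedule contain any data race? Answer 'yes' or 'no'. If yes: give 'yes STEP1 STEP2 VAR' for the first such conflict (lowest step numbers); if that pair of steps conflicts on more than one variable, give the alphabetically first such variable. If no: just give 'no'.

Steps 1,2: B(x = y) vs A(y = 7). RACE on y (R-W).
Steps 2,3: A(r=-,w=y) vs C(r=x,w=x). No conflict.
Steps 3,4: C(r=x,w=x) vs B(r=y,w=y). No conflict.
Steps 4,5: B(y = y + 4) vs A(y = y * 3). RACE on y (W-W).
Steps 5,6: A(y = y * 3) vs C(x = y + 2). RACE on y (W-R).
Steps 6,7: C(x = y + 2) vs B(y = y + 1). RACE on y (R-W).
Steps 7,8: B(y = y + 1) vs C(y = y - 1). RACE on y (W-W).
Steps 8,9: C(r=y,w=y) vs A(r=x,w=x). No conflict.
First conflict at steps 1,2.

Answer: yes 1 2 y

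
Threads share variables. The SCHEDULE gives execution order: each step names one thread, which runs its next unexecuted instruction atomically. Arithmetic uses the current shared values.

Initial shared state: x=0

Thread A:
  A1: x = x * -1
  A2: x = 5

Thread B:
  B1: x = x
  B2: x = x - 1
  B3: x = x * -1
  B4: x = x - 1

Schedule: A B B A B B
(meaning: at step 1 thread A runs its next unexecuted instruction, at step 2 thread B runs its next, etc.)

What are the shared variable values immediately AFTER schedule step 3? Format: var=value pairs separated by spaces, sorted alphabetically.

Step 1: thread A executes A1 (x = x * -1). Shared: x=0. PCs: A@1 B@0
Step 2: thread B executes B1 (x = x). Shared: x=0. PCs: A@1 B@1
Step 3: thread B executes B2 (x = x - 1). Shared: x=-1. PCs: A@1 B@2

Answer: x=-1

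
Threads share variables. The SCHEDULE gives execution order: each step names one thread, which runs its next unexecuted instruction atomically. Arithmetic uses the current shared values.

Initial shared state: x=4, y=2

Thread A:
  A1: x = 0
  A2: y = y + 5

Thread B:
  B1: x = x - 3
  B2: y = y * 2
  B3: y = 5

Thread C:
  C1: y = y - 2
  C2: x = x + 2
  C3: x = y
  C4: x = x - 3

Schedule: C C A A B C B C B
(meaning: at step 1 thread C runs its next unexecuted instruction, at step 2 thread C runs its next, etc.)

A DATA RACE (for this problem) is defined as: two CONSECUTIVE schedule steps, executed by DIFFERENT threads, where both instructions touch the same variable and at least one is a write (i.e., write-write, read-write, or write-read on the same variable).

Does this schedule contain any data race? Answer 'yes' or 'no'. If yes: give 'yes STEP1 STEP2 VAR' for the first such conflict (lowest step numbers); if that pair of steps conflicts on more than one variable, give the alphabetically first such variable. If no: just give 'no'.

Answer: yes 2 3 x

Derivation:
Steps 1,2: same thread (C). No race.
Steps 2,3: C(x = x + 2) vs A(x = 0). RACE on x (W-W).
Steps 3,4: same thread (A). No race.
Steps 4,5: A(r=y,w=y) vs B(r=x,w=x). No conflict.
Steps 5,6: B(x = x - 3) vs C(x = y). RACE on x (W-W).
Steps 6,7: C(x = y) vs B(y = y * 2). RACE on y (R-W).
Steps 7,8: B(r=y,w=y) vs C(r=x,w=x). No conflict.
Steps 8,9: C(r=x,w=x) vs B(r=-,w=y). No conflict.
First conflict at steps 2,3.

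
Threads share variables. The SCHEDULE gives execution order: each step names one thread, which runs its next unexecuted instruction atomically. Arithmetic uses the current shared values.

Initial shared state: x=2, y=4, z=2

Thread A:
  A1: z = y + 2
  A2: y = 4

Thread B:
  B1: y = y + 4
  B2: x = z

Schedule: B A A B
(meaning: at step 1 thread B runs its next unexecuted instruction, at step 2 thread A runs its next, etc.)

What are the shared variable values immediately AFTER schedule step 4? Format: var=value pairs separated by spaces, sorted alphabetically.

Step 1: thread B executes B1 (y = y + 4). Shared: x=2 y=8 z=2. PCs: A@0 B@1
Step 2: thread A executes A1 (z = y + 2). Shared: x=2 y=8 z=10. PCs: A@1 B@1
Step 3: thread A executes A2 (y = 4). Shared: x=2 y=4 z=10. PCs: A@2 B@1
Step 4: thread B executes B2 (x = z). Shared: x=10 y=4 z=10. PCs: A@2 B@2

Answer: x=10 y=4 z=10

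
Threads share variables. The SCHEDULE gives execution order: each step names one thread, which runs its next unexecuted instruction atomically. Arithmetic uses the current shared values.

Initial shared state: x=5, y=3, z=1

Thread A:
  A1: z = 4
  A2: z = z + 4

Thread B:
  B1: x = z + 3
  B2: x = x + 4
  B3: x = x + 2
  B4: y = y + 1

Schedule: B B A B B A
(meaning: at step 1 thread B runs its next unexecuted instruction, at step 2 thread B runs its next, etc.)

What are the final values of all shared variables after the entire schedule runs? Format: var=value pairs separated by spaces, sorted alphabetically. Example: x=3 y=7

Step 1: thread B executes B1 (x = z + 3). Shared: x=4 y=3 z=1. PCs: A@0 B@1
Step 2: thread B executes B2 (x = x + 4). Shared: x=8 y=3 z=1. PCs: A@0 B@2
Step 3: thread A executes A1 (z = 4). Shared: x=8 y=3 z=4. PCs: A@1 B@2
Step 4: thread B executes B3 (x = x + 2). Shared: x=10 y=3 z=4. PCs: A@1 B@3
Step 5: thread B executes B4 (y = y + 1). Shared: x=10 y=4 z=4. PCs: A@1 B@4
Step 6: thread A executes A2 (z = z + 4). Shared: x=10 y=4 z=8. PCs: A@2 B@4

Answer: x=10 y=4 z=8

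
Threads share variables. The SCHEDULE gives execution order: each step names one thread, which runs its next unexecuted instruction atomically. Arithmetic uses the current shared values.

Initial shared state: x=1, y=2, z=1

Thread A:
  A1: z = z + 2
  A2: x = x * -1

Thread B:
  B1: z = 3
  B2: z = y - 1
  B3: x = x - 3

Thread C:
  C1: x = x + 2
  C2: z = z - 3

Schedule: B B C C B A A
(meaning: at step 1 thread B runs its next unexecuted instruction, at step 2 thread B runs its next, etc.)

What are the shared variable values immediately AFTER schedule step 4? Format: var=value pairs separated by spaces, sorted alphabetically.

Answer: x=3 y=2 z=-2

Derivation:
Step 1: thread B executes B1 (z = 3). Shared: x=1 y=2 z=3. PCs: A@0 B@1 C@0
Step 2: thread B executes B2 (z = y - 1). Shared: x=1 y=2 z=1. PCs: A@0 B@2 C@0
Step 3: thread C executes C1 (x = x + 2). Shared: x=3 y=2 z=1. PCs: A@0 B@2 C@1
Step 4: thread C executes C2 (z = z - 3). Shared: x=3 y=2 z=-2. PCs: A@0 B@2 C@2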